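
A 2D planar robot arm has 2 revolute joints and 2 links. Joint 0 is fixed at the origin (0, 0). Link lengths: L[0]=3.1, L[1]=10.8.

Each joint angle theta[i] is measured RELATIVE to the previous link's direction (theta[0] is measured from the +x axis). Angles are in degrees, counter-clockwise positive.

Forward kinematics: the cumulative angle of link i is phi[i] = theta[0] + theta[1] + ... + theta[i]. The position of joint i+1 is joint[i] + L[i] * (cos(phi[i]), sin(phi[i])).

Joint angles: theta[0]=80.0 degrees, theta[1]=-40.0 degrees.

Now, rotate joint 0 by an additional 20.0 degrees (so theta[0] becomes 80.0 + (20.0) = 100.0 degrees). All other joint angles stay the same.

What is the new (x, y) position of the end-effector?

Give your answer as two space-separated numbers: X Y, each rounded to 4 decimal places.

joint[0] = (0.0000, 0.0000)  (base)
link 0: phi[0] = 100 = 100 deg
  cos(100 deg) = -0.1736, sin(100 deg) = 0.9848
  joint[1] = (0.0000, 0.0000) + 3.1 * (-0.1736, 0.9848) = (0.0000 + -0.5383, 0.0000 + 3.0529) = (-0.5383, 3.0529)
link 1: phi[1] = 100 + -40 = 60 deg
  cos(60 deg) = 0.5000, sin(60 deg) = 0.8660
  joint[2] = (-0.5383, 3.0529) + 10.8 * (0.5000, 0.8660) = (-0.5383 + 5.4000, 3.0529 + 9.3531) = (4.8617, 12.4060)
End effector: (4.8617, 12.4060)

Answer: 4.8617 12.4060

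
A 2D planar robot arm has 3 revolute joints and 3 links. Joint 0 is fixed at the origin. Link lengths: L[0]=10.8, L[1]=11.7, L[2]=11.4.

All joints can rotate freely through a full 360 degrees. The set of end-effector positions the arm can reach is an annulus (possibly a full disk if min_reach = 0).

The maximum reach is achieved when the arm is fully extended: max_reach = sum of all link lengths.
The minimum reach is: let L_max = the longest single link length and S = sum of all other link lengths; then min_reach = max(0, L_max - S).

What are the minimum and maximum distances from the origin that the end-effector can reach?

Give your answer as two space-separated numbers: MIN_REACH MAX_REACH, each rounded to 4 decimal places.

Link lengths: [10.8, 11.7, 11.4]
max_reach = 10.8 + 11.7 + 11.4 = 33.9
L_max = max([10.8, 11.7, 11.4]) = 11.7
S (sum of others) = 33.9 - 11.7 = 22.2
min_reach = max(0, 11.7 - 22.2) = max(0, -10.5) = 0

Answer: 0.0000 33.9000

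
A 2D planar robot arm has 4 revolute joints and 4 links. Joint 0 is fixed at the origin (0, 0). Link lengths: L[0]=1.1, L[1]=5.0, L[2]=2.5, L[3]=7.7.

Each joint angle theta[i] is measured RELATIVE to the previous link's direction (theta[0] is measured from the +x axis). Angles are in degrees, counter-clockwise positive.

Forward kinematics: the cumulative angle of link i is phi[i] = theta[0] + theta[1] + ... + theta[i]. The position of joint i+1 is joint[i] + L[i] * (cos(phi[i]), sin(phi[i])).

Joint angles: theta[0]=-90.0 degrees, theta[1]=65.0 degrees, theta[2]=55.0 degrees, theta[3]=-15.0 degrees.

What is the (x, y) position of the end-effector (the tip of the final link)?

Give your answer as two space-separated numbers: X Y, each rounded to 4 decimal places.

joint[0] = (0.0000, 0.0000)  (base)
link 0: phi[0] = -90 = -90 deg
  cos(-90 deg) = 0.0000, sin(-90 deg) = -1.0000
  joint[1] = (0.0000, 0.0000) + 1.1 * (0.0000, -1.0000) = (0.0000 + 0.0000, 0.0000 + -1.1000) = (0.0000, -1.1000)
link 1: phi[1] = -90 + 65 = -25 deg
  cos(-25 deg) = 0.9063, sin(-25 deg) = -0.4226
  joint[2] = (0.0000, -1.1000) + 5 * (0.9063, -0.4226) = (0.0000 + 4.5315, -1.1000 + -2.1131) = (4.5315, -3.2131)
link 2: phi[2] = -90 + 65 + 55 = 30 deg
  cos(30 deg) = 0.8660, sin(30 deg) = 0.5000
  joint[3] = (4.5315, -3.2131) + 2.5 * (0.8660, 0.5000) = (4.5315 + 2.1651, -3.2131 + 1.2500) = (6.6966, -1.9631)
link 3: phi[3] = -90 + 65 + 55 + -15 = 15 deg
  cos(15 deg) = 0.9659, sin(15 deg) = 0.2588
  joint[4] = (6.6966, -1.9631) + 7.7 * (0.9659, 0.2588) = (6.6966 + 7.4376, -1.9631 + 1.9929) = (14.1342, 0.0298)
End effector: (14.1342, 0.0298)

Answer: 14.1342 0.0298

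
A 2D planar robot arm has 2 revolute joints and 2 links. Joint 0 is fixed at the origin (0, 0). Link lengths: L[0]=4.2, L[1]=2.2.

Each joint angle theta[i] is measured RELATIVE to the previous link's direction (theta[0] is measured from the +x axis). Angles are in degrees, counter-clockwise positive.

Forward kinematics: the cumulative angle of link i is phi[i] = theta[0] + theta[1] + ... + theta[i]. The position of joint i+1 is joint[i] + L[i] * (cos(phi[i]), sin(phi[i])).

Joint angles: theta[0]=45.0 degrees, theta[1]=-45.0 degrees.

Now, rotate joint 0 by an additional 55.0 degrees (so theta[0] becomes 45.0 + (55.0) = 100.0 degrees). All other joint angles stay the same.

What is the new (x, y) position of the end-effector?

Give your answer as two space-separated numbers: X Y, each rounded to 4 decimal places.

Answer: 0.5325 5.9383

Derivation:
joint[0] = (0.0000, 0.0000)  (base)
link 0: phi[0] = 100 = 100 deg
  cos(100 deg) = -0.1736, sin(100 deg) = 0.9848
  joint[1] = (0.0000, 0.0000) + 4.2 * (-0.1736, 0.9848) = (0.0000 + -0.7293, 0.0000 + 4.1362) = (-0.7293, 4.1362)
link 1: phi[1] = 100 + -45 = 55 deg
  cos(55 deg) = 0.5736, sin(55 deg) = 0.8192
  joint[2] = (-0.7293, 4.1362) + 2.2 * (0.5736, 0.8192) = (-0.7293 + 1.2619, 4.1362 + 1.8021) = (0.5325, 5.9383)
End effector: (0.5325, 5.9383)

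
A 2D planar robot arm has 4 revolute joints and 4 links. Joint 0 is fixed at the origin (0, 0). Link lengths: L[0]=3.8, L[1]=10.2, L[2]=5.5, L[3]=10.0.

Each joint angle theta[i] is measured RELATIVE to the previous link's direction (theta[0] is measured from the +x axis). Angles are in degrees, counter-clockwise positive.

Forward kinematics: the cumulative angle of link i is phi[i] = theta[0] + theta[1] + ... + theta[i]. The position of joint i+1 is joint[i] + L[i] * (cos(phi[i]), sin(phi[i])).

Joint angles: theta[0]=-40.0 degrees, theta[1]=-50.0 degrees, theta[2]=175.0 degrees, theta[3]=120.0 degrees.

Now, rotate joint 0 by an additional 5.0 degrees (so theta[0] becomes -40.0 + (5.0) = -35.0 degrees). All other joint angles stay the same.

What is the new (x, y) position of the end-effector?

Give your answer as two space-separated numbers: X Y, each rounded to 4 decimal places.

Answer: -4.6585 -11.8408

Derivation:
joint[0] = (0.0000, 0.0000)  (base)
link 0: phi[0] = -35 = -35 deg
  cos(-35 deg) = 0.8192, sin(-35 deg) = -0.5736
  joint[1] = (0.0000, 0.0000) + 3.8 * (0.8192, -0.5736) = (0.0000 + 3.1128, 0.0000 + -2.1796) = (3.1128, -2.1796)
link 1: phi[1] = -35 + -50 = -85 deg
  cos(-85 deg) = 0.0872, sin(-85 deg) = -0.9962
  joint[2] = (3.1128, -2.1796) + 10.2 * (0.0872, -0.9962) = (3.1128 + 0.8890, -2.1796 + -10.1612) = (4.0018, -12.3408)
link 2: phi[2] = -35 + -50 + 175 = 90 deg
  cos(90 deg) = 0.0000, sin(90 deg) = 1.0000
  joint[3] = (4.0018, -12.3408) + 5.5 * (0.0000, 1.0000) = (4.0018 + 0.0000, -12.3408 + 5.5000) = (4.0018, -6.8408)
link 3: phi[3] = -35 + -50 + 175 + 120 = 210 deg
  cos(210 deg) = -0.8660, sin(210 deg) = -0.5000
  joint[4] = (4.0018, -6.8408) + 10 * (-0.8660, -0.5000) = (4.0018 + -8.6603, -6.8408 + -5.0000) = (-4.6585, -11.8408)
End effector: (-4.6585, -11.8408)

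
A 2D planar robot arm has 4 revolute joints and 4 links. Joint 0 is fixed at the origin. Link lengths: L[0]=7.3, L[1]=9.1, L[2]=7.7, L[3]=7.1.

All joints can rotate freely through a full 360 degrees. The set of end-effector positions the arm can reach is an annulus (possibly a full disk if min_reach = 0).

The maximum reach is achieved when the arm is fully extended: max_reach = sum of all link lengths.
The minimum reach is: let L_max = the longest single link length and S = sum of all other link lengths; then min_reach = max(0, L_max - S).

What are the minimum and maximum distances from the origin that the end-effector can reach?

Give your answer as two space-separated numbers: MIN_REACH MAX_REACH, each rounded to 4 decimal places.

Link lengths: [7.3, 9.1, 7.7, 7.1]
max_reach = 7.3 + 9.1 + 7.7 + 7.1 = 31.2
L_max = max([7.3, 9.1, 7.7, 7.1]) = 9.1
S (sum of others) = 31.2 - 9.1 = 22.1
min_reach = max(0, 9.1 - 22.1) = max(0, -13) = 0

Answer: 0.0000 31.2000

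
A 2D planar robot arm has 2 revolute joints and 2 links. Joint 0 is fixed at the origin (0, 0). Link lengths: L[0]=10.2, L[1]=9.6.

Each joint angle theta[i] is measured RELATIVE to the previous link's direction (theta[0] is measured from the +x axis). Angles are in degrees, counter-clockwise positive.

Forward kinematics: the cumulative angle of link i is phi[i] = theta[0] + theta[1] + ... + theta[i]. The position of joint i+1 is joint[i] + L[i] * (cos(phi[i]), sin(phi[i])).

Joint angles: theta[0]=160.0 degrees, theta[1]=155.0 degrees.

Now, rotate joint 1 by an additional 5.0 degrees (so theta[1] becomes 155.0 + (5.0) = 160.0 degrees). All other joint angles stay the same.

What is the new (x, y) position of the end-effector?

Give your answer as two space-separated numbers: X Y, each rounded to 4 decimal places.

joint[0] = (0.0000, 0.0000)  (base)
link 0: phi[0] = 160 = 160 deg
  cos(160 deg) = -0.9397, sin(160 deg) = 0.3420
  joint[1] = (0.0000, 0.0000) + 10.2 * (-0.9397, 0.3420) = (0.0000 + -9.5849, 0.0000 + 3.4886) = (-9.5849, 3.4886)
link 1: phi[1] = 160 + 160 = 320 deg
  cos(320 deg) = 0.7660, sin(320 deg) = -0.6428
  joint[2] = (-9.5849, 3.4886) + 9.6 * (0.7660, -0.6428) = (-9.5849 + 7.3540, 3.4886 + -6.1708) = (-2.2308, -2.6822)
End effector: (-2.2308, -2.6822)

Answer: -2.2308 -2.6822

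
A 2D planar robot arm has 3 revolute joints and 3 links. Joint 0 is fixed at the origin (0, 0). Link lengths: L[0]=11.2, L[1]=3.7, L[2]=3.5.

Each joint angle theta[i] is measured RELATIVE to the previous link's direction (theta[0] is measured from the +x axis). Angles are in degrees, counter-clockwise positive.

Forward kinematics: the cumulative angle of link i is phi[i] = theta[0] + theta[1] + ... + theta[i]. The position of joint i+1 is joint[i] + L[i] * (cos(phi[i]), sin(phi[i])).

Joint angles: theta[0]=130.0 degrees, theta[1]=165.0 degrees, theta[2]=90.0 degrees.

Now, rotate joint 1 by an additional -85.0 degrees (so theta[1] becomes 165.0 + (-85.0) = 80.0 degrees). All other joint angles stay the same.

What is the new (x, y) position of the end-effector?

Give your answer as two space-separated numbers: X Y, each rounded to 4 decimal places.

joint[0] = (0.0000, 0.0000)  (base)
link 0: phi[0] = 130 = 130 deg
  cos(130 deg) = -0.6428, sin(130 deg) = 0.7660
  joint[1] = (0.0000, 0.0000) + 11.2 * (-0.6428, 0.7660) = (0.0000 + -7.1992, 0.0000 + 8.5797) = (-7.1992, 8.5797)
link 1: phi[1] = 130 + 80 = 210 deg
  cos(210 deg) = -0.8660, sin(210 deg) = -0.5000
  joint[2] = (-7.1992, 8.5797) + 3.7 * (-0.8660, -0.5000) = (-7.1992 + -3.2043, 8.5797 + -1.8500) = (-10.4035, 6.7297)
link 2: phi[2] = 130 + 80 + 90 = 300 deg
  cos(300 deg) = 0.5000, sin(300 deg) = -0.8660
  joint[3] = (-10.4035, 6.7297) + 3.5 * (0.5000, -0.8660) = (-10.4035 + 1.7500, 6.7297 + -3.0311) = (-8.6535, 3.6986)
End effector: (-8.6535, 3.6986)

Answer: -8.6535 3.6986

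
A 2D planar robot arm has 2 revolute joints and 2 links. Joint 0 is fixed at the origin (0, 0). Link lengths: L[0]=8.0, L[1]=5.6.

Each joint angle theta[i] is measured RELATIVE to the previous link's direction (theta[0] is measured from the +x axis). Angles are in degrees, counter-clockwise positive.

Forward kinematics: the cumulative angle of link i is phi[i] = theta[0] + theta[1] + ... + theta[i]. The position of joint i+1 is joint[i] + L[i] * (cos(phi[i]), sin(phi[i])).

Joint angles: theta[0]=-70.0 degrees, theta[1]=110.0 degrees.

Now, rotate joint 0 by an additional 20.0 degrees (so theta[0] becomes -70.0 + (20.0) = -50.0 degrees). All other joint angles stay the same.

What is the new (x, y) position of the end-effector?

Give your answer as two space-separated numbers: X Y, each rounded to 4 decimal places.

Answer: 7.9423 -1.2786

Derivation:
joint[0] = (0.0000, 0.0000)  (base)
link 0: phi[0] = -50 = -50 deg
  cos(-50 deg) = 0.6428, sin(-50 deg) = -0.7660
  joint[1] = (0.0000, 0.0000) + 8 * (0.6428, -0.7660) = (0.0000 + 5.1423, 0.0000 + -6.1284) = (5.1423, -6.1284)
link 1: phi[1] = -50 + 110 = 60 deg
  cos(60 deg) = 0.5000, sin(60 deg) = 0.8660
  joint[2] = (5.1423, -6.1284) + 5.6 * (0.5000, 0.8660) = (5.1423 + 2.8000, -6.1284 + 4.8497) = (7.9423, -1.2786)
End effector: (7.9423, -1.2786)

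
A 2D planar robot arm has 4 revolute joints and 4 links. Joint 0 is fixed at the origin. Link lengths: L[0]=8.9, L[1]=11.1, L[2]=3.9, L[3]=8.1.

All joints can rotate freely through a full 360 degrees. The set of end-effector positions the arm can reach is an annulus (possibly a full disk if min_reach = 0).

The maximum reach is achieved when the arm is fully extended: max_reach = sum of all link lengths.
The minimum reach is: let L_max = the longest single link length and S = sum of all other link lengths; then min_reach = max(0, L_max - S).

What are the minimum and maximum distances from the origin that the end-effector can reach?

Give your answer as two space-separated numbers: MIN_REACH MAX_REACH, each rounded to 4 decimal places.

Link lengths: [8.9, 11.1, 3.9, 8.1]
max_reach = 8.9 + 11.1 + 3.9 + 8.1 = 32
L_max = max([8.9, 11.1, 3.9, 8.1]) = 11.1
S (sum of others) = 32 - 11.1 = 20.9
min_reach = max(0, 11.1 - 20.9) = max(0, -9.8) = 0

Answer: 0.0000 32.0000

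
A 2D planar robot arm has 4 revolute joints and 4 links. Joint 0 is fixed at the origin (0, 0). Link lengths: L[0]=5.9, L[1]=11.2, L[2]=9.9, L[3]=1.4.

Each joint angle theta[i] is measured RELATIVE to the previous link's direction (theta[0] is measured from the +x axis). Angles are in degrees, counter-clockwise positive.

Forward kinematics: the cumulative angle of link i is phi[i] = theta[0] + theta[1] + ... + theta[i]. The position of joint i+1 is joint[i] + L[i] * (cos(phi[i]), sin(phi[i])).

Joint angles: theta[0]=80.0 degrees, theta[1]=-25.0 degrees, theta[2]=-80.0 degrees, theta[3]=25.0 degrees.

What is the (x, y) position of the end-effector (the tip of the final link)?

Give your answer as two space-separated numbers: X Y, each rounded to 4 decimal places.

joint[0] = (0.0000, 0.0000)  (base)
link 0: phi[0] = 80 = 80 deg
  cos(80 deg) = 0.1736, sin(80 deg) = 0.9848
  joint[1] = (0.0000, 0.0000) + 5.9 * (0.1736, 0.9848) = (0.0000 + 1.0245, 0.0000 + 5.8104) = (1.0245, 5.8104)
link 1: phi[1] = 80 + -25 = 55 deg
  cos(55 deg) = 0.5736, sin(55 deg) = 0.8192
  joint[2] = (1.0245, 5.8104) + 11.2 * (0.5736, 0.8192) = (1.0245 + 6.4241, 5.8104 + 9.1745) = (7.4486, 14.9849)
link 2: phi[2] = 80 + -25 + -80 = -25 deg
  cos(-25 deg) = 0.9063, sin(-25 deg) = -0.4226
  joint[3] = (7.4486, 14.9849) + 9.9 * (0.9063, -0.4226) = (7.4486 + 8.9724, 14.9849 + -4.1839) = (16.4210, 10.8009)
link 3: phi[3] = 80 + -25 + -80 + 25 = 0 deg
  cos(0 deg) = 1.0000, sin(0 deg) = 0.0000
  joint[4] = (16.4210, 10.8009) + 1.4 * (1.0000, 0.0000) = (16.4210 + 1.4000, 10.8009 + 0.0000) = (17.8210, 10.8009)
End effector: (17.8210, 10.8009)

Answer: 17.8210 10.8009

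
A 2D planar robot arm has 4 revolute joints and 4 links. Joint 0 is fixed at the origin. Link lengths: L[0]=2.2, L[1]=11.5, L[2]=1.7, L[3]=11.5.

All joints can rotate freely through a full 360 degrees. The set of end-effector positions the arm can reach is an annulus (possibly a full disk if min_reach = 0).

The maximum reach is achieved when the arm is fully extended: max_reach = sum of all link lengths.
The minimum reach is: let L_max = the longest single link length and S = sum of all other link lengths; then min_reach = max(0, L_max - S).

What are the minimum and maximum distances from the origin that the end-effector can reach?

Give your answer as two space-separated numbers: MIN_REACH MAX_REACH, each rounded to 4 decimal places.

Link lengths: [2.2, 11.5, 1.7, 11.5]
max_reach = 2.2 + 11.5 + 1.7 + 11.5 = 26.9
L_max = max([2.2, 11.5, 1.7, 11.5]) = 11.5
S (sum of others) = 26.9 - 11.5 = 15.4
min_reach = max(0, 11.5 - 15.4) = max(0, -3.9) = 0

Answer: 0.0000 26.9000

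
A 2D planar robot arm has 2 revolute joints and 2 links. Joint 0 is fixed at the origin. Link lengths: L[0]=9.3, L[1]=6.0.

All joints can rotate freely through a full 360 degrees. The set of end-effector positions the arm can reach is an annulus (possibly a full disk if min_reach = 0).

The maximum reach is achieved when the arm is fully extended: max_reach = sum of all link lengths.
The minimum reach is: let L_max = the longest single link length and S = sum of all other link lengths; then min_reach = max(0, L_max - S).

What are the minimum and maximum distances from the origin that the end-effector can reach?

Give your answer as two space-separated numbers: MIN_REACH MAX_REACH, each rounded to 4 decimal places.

Answer: 3.3000 15.3000

Derivation:
Link lengths: [9.3, 6.0]
max_reach = 9.3 + 6 = 15.3
L_max = max([9.3, 6.0]) = 9.3
S (sum of others) = 15.3 - 9.3 = 6
min_reach = max(0, 9.3 - 6) = max(0, 3.3) = 3.3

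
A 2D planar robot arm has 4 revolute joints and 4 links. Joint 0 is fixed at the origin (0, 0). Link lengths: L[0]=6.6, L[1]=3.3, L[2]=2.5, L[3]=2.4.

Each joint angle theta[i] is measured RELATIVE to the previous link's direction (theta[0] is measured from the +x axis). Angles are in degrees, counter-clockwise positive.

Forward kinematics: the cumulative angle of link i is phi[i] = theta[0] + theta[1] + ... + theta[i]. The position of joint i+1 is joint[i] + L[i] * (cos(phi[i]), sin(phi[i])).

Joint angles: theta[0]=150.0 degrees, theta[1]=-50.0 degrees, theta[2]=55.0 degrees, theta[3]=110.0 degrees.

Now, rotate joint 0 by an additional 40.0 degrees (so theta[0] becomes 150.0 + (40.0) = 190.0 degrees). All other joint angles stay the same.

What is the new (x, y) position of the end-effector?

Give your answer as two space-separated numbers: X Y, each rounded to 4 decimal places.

joint[0] = (0.0000, 0.0000)  (base)
link 0: phi[0] = 190 = 190 deg
  cos(190 deg) = -0.9848, sin(190 deg) = -0.1736
  joint[1] = (0.0000, 0.0000) + 6.6 * (-0.9848, -0.1736) = (0.0000 + -6.4997, 0.0000 + -1.1461) = (-6.4997, -1.1461)
link 1: phi[1] = 190 + -50 = 140 deg
  cos(140 deg) = -0.7660, sin(140 deg) = 0.6428
  joint[2] = (-6.4997, -1.1461) + 3.3 * (-0.7660, 0.6428) = (-6.4997 + -2.5279, -1.1461 + 2.1212) = (-9.0277, 0.9751)
link 2: phi[2] = 190 + -50 + 55 = 195 deg
  cos(195 deg) = -0.9659, sin(195 deg) = -0.2588
  joint[3] = (-9.0277, 0.9751) + 2.5 * (-0.9659, -0.2588) = (-9.0277 + -2.4148, 0.9751 + -0.6470) = (-11.4425, 0.3281)
link 3: phi[3] = 190 + -50 + 55 + 110 = 305 deg
  cos(305 deg) = 0.5736, sin(305 deg) = -0.8192
  joint[4] = (-11.4425, 0.3281) + 2.4 * (0.5736, -0.8192) = (-11.4425 + 1.3766, 0.3281 + -1.9660) = (-10.0659, -1.6379)
End effector: (-10.0659, -1.6379)

Answer: -10.0659 -1.6379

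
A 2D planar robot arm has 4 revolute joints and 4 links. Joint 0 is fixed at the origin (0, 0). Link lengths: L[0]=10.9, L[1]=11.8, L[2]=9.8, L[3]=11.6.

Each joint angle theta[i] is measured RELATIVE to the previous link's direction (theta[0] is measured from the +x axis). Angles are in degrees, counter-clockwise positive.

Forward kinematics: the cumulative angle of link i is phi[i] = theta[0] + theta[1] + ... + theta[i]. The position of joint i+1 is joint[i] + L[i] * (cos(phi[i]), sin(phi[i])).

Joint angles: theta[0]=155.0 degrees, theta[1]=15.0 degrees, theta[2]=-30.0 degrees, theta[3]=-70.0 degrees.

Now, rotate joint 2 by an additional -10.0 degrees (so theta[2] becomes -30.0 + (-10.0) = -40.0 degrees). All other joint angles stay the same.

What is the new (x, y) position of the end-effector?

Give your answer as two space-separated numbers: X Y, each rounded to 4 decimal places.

joint[0] = (0.0000, 0.0000)  (base)
link 0: phi[0] = 155 = 155 deg
  cos(155 deg) = -0.9063, sin(155 deg) = 0.4226
  joint[1] = (0.0000, 0.0000) + 10.9 * (-0.9063, 0.4226) = (0.0000 + -9.8788, 0.0000 + 4.6065) = (-9.8788, 4.6065)
link 1: phi[1] = 155 + 15 = 170 deg
  cos(170 deg) = -0.9848, sin(170 deg) = 0.1736
  joint[2] = (-9.8788, 4.6065) + 11.8 * (-0.9848, 0.1736) = (-9.8788 + -11.6207, 4.6065 + 2.0490) = (-21.4995, 6.6556)
link 2: phi[2] = 155 + 15 + -40 = 130 deg
  cos(130 deg) = -0.6428, sin(130 deg) = 0.7660
  joint[3] = (-21.4995, 6.6556) + 9.8 * (-0.6428, 0.7660) = (-21.4995 + -6.2993, 6.6556 + 7.5072) = (-27.7988, 14.1628)
link 3: phi[3] = 155 + 15 + -40 + -70 = 60 deg
  cos(60 deg) = 0.5000, sin(60 deg) = 0.8660
  joint[4] = (-27.7988, 14.1628) + 11.6 * (0.5000, 0.8660) = (-27.7988 + 5.8000, 14.1628 + 10.0459) = (-21.9988, 24.2087)
End effector: (-21.9988, 24.2087)

Answer: -21.9988 24.2087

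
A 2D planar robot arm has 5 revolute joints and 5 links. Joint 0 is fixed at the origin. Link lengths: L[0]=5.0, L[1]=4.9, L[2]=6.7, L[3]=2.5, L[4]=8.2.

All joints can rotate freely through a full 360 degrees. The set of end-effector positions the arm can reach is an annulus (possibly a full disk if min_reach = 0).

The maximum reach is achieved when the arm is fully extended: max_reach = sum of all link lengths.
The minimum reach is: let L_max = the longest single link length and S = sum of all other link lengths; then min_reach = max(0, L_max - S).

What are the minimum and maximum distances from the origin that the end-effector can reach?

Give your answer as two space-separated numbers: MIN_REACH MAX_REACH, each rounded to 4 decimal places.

Link lengths: [5.0, 4.9, 6.7, 2.5, 8.2]
max_reach = 5 + 4.9 + 6.7 + 2.5 + 8.2 = 27.3
L_max = max([5.0, 4.9, 6.7, 2.5, 8.2]) = 8.2
S (sum of others) = 27.3 - 8.2 = 19.1
min_reach = max(0, 8.2 - 19.1) = max(0, -10.9) = 0

Answer: 0.0000 27.3000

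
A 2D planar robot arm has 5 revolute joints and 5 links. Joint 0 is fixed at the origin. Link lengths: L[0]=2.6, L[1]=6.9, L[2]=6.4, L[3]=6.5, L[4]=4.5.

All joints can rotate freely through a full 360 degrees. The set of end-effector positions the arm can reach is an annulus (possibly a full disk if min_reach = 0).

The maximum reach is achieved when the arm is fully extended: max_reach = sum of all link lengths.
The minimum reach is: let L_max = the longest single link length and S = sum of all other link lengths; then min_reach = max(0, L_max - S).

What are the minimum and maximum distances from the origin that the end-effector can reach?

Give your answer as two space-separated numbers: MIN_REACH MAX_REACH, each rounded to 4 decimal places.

Answer: 0.0000 26.9000

Derivation:
Link lengths: [2.6, 6.9, 6.4, 6.5, 4.5]
max_reach = 2.6 + 6.9 + 6.4 + 6.5 + 4.5 = 26.9
L_max = max([2.6, 6.9, 6.4, 6.5, 4.5]) = 6.9
S (sum of others) = 26.9 - 6.9 = 20
min_reach = max(0, 6.9 - 20) = max(0, -13.1) = 0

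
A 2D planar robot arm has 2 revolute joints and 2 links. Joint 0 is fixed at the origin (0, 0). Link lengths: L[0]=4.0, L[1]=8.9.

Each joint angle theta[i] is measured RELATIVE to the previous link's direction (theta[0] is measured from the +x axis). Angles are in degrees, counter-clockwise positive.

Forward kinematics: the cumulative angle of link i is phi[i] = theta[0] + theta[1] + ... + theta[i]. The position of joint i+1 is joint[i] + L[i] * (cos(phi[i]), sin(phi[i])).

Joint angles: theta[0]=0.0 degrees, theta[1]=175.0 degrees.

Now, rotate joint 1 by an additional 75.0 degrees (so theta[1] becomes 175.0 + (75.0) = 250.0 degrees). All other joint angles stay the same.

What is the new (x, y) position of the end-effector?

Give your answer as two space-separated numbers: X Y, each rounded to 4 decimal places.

Answer: 0.9560 -8.3633

Derivation:
joint[0] = (0.0000, 0.0000)  (base)
link 0: phi[0] = 0 = 0 deg
  cos(0 deg) = 1.0000, sin(0 deg) = 0.0000
  joint[1] = (0.0000, 0.0000) + 4 * (1.0000, 0.0000) = (0.0000 + 4.0000, 0.0000 + 0.0000) = (4.0000, 0.0000)
link 1: phi[1] = 0 + 250 = 250 deg
  cos(250 deg) = -0.3420, sin(250 deg) = -0.9397
  joint[2] = (4.0000, 0.0000) + 8.9 * (-0.3420, -0.9397) = (4.0000 + -3.0440, 0.0000 + -8.3633) = (0.9560, -8.3633)
End effector: (0.9560, -8.3633)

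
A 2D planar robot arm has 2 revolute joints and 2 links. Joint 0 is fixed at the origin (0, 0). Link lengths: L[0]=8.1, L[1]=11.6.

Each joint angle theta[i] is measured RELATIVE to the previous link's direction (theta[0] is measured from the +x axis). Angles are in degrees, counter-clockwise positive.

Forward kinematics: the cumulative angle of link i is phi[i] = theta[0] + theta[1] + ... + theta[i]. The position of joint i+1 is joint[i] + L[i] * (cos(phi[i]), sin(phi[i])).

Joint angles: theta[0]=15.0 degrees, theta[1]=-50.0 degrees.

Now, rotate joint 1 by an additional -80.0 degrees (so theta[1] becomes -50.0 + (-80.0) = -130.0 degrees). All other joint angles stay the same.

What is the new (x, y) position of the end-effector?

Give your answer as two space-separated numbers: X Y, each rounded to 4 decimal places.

Answer: 2.9216 -8.4167

Derivation:
joint[0] = (0.0000, 0.0000)  (base)
link 0: phi[0] = 15 = 15 deg
  cos(15 deg) = 0.9659, sin(15 deg) = 0.2588
  joint[1] = (0.0000, 0.0000) + 8.1 * (0.9659, 0.2588) = (0.0000 + 7.8240, 0.0000 + 2.0964) = (7.8240, 2.0964)
link 1: phi[1] = 15 + -130 = -115 deg
  cos(-115 deg) = -0.4226, sin(-115 deg) = -0.9063
  joint[2] = (7.8240, 2.0964) + 11.6 * (-0.4226, -0.9063) = (7.8240 + -4.9024, 2.0964 + -10.5132) = (2.9216, -8.4167)
End effector: (2.9216, -8.4167)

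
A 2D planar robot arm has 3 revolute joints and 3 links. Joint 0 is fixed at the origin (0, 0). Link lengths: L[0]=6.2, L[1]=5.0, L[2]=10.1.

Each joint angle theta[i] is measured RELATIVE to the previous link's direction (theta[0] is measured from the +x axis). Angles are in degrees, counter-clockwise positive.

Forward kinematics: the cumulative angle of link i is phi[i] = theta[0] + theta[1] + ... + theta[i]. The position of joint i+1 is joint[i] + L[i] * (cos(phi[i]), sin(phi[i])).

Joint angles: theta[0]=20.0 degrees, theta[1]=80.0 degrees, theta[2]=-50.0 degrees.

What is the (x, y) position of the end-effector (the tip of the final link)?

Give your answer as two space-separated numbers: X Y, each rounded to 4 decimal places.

Answer: 11.4500 14.7816

Derivation:
joint[0] = (0.0000, 0.0000)  (base)
link 0: phi[0] = 20 = 20 deg
  cos(20 deg) = 0.9397, sin(20 deg) = 0.3420
  joint[1] = (0.0000, 0.0000) + 6.2 * (0.9397, 0.3420) = (0.0000 + 5.8261, 0.0000 + 2.1205) = (5.8261, 2.1205)
link 1: phi[1] = 20 + 80 = 100 deg
  cos(100 deg) = -0.1736, sin(100 deg) = 0.9848
  joint[2] = (5.8261, 2.1205) + 5 * (-0.1736, 0.9848) = (5.8261 + -0.8682, 2.1205 + 4.9240) = (4.9579, 7.0446)
link 2: phi[2] = 20 + 80 + -50 = 50 deg
  cos(50 deg) = 0.6428, sin(50 deg) = 0.7660
  joint[3] = (4.9579, 7.0446) + 10.1 * (0.6428, 0.7660) = (4.9579 + 6.4922, 7.0446 + 7.7370) = (11.4500, 14.7816)
End effector: (11.4500, 14.7816)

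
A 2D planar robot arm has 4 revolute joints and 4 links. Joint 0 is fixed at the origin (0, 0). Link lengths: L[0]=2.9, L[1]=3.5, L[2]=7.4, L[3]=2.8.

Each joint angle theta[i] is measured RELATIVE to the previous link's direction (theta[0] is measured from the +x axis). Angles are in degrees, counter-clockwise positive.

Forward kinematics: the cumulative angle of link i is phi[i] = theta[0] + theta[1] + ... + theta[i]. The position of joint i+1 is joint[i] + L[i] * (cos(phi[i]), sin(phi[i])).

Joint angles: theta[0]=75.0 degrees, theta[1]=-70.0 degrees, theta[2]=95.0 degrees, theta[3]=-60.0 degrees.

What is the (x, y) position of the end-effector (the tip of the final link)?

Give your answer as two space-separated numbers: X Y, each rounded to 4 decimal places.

Answer: 5.0972 12.1936

Derivation:
joint[0] = (0.0000, 0.0000)  (base)
link 0: phi[0] = 75 = 75 deg
  cos(75 deg) = 0.2588, sin(75 deg) = 0.9659
  joint[1] = (0.0000, 0.0000) + 2.9 * (0.2588, 0.9659) = (0.0000 + 0.7506, 0.0000 + 2.8012) = (0.7506, 2.8012)
link 1: phi[1] = 75 + -70 = 5 deg
  cos(5 deg) = 0.9962, sin(5 deg) = 0.0872
  joint[2] = (0.7506, 2.8012) + 3.5 * (0.9962, 0.0872) = (0.7506 + 3.4867, 2.8012 + 0.3050) = (4.2373, 3.1062)
link 2: phi[2] = 75 + -70 + 95 = 100 deg
  cos(100 deg) = -0.1736, sin(100 deg) = 0.9848
  joint[3] = (4.2373, 3.1062) + 7.4 * (-0.1736, 0.9848) = (4.2373 + -1.2850, 3.1062 + 7.2876) = (2.9523, 10.3938)
link 3: phi[3] = 75 + -70 + 95 + -60 = 40 deg
  cos(40 deg) = 0.7660, sin(40 deg) = 0.6428
  joint[4] = (2.9523, 10.3938) + 2.8 * (0.7660, 0.6428) = (2.9523 + 2.1449, 10.3938 + 1.7998) = (5.0972, 12.1936)
End effector: (5.0972, 12.1936)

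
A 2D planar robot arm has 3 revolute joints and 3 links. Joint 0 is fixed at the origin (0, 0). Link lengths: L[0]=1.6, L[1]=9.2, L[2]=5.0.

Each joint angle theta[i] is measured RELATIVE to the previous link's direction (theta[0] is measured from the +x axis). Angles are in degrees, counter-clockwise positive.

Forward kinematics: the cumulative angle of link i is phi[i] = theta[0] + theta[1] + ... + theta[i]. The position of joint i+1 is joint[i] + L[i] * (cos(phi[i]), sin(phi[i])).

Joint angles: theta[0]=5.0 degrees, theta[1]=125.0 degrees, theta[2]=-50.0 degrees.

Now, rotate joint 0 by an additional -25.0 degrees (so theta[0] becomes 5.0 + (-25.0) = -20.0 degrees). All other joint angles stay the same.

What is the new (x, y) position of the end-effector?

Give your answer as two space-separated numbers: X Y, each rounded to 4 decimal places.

joint[0] = (0.0000, 0.0000)  (base)
link 0: phi[0] = -20 = -20 deg
  cos(-20 deg) = 0.9397, sin(-20 deg) = -0.3420
  joint[1] = (0.0000, 0.0000) + 1.6 * (0.9397, -0.3420) = (0.0000 + 1.5035, 0.0000 + -0.5472) = (1.5035, -0.5472)
link 1: phi[1] = -20 + 125 = 105 deg
  cos(105 deg) = -0.2588, sin(105 deg) = 0.9659
  joint[2] = (1.5035, -0.5472) + 9.2 * (-0.2588, 0.9659) = (1.5035 + -2.3811, -0.5472 + 8.8865) = (-0.8776, 8.3393)
link 2: phi[2] = -20 + 125 + -50 = 55 deg
  cos(55 deg) = 0.5736, sin(55 deg) = 0.8192
  joint[3] = (-0.8776, 8.3393) + 5 * (0.5736, 0.8192) = (-0.8776 + 2.8679, 8.3393 + 4.0958) = (1.9903, 12.4350)
End effector: (1.9903, 12.4350)

Answer: 1.9903 12.4350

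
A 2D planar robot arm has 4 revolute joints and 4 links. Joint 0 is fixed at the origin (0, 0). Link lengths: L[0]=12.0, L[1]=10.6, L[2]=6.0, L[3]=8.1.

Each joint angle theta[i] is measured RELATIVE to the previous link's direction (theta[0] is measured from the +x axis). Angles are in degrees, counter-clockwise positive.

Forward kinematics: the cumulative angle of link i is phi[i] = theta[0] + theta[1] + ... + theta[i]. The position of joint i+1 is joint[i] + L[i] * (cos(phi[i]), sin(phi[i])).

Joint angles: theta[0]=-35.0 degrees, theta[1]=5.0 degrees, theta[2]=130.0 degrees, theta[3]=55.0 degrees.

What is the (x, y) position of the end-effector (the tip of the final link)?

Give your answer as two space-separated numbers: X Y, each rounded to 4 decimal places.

joint[0] = (0.0000, 0.0000)  (base)
link 0: phi[0] = -35 = -35 deg
  cos(-35 deg) = 0.8192, sin(-35 deg) = -0.5736
  joint[1] = (0.0000, 0.0000) + 12 * (0.8192, -0.5736) = (0.0000 + 9.8298, 0.0000 + -6.8829) = (9.8298, -6.8829)
link 1: phi[1] = -35 + 5 = -30 deg
  cos(-30 deg) = 0.8660, sin(-30 deg) = -0.5000
  joint[2] = (9.8298, -6.8829) + 10.6 * (0.8660, -0.5000) = (9.8298 + 9.1799, -6.8829 + -5.3000) = (19.0097, -12.1829)
link 2: phi[2] = -35 + 5 + 130 = 100 deg
  cos(100 deg) = -0.1736, sin(100 deg) = 0.9848
  joint[3] = (19.0097, -12.1829) + 6 * (-0.1736, 0.9848) = (19.0097 + -1.0419, -12.1829 + 5.9088) = (17.9678, -6.2741)
link 3: phi[3] = -35 + 5 + 130 + 55 = 155 deg
  cos(155 deg) = -0.9063, sin(155 deg) = 0.4226
  joint[4] = (17.9678, -6.2741) + 8.1 * (-0.9063, 0.4226) = (17.9678 + -7.3411, -6.2741 + 3.4232) = (10.6267, -2.8509)
End effector: (10.6267, -2.8509)

Answer: 10.6267 -2.8509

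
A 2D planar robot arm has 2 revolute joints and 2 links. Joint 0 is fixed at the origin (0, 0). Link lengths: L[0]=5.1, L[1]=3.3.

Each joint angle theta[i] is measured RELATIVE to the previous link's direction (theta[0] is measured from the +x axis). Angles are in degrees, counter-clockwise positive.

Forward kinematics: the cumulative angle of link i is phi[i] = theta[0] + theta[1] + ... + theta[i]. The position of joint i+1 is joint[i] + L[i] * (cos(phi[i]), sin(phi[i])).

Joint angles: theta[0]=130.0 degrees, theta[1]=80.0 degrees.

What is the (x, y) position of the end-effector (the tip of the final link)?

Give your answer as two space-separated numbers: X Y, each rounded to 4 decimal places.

joint[0] = (0.0000, 0.0000)  (base)
link 0: phi[0] = 130 = 130 deg
  cos(130 deg) = -0.6428, sin(130 deg) = 0.7660
  joint[1] = (0.0000, 0.0000) + 5.1 * (-0.6428, 0.7660) = (0.0000 + -3.2782, 0.0000 + 3.9068) = (-3.2782, 3.9068)
link 1: phi[1] = 130 + 80 = 210 deg
  cos(210 deg) = -0.8660, sin(210 deg) = -0.5000
  joint[2] = (-3.2782, 3.9068) + 3.3 * (-0.8660, -0.5000) = (-3.2782 + -2.8579, 3.9068 + -1.6500) = (-6.1361, 2.2568)
End effector: (-6.1361, 2.2568)

Answer: -6.1361 2.2568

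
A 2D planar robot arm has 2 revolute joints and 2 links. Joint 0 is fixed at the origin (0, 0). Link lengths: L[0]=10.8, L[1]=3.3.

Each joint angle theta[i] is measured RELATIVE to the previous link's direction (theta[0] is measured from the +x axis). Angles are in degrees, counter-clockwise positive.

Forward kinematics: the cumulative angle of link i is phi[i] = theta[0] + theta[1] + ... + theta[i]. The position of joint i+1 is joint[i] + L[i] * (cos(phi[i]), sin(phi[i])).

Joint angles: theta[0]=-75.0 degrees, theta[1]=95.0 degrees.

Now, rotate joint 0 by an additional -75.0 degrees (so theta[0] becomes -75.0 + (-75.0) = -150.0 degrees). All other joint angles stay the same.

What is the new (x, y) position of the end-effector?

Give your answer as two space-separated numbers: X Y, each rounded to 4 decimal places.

joint[0] = (0.0000, 0.0000)  (base)
link 0: phi[0] = -150 = -150 deg
  cos(-150 deg) = -0.8660, sin(-150 deg) = -0.5000
  joint[1] = (0.0000, 0.0000) + 10.8 * (-0.8660, -0.5000) = (0.0000 + -9.3531, 0.0000 + -5.4000) = (-9.3531, -5.4000)
link 1: phi[1] = -150 + 95 = -55 deg
  cos(-55 deg) = 0.5736, sin(-55 deg) = -0.8192
  joint[2] = (-9.3531, -5.4000) + 3.3 * (0.5736, -0.8192) = (-9.3531 + 1.8928, -5.4000 + -2.7032) = (-7.4603, -8.1032)
End effector: (-7.4603, -8.1032)

Answer: -7.4603 -8.1032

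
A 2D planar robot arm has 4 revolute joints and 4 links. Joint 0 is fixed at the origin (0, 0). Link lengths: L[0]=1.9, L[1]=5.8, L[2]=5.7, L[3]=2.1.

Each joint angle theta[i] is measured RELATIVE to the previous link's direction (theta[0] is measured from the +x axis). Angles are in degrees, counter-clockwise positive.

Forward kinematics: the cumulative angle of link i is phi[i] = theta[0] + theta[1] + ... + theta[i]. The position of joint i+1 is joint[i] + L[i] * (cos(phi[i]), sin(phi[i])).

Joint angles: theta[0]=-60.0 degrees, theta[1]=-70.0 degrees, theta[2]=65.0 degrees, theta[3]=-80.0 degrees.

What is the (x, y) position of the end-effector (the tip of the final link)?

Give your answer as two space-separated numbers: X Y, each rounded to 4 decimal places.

joint[0] = (0.0000, 0.0000)  (base)
link 0: phi[0] = -60 = -60 deg
  cos(-60 deg) = 0.5000, sin(-60 deg) = -0.8660
  joint[1] = (0.0000, 0.0000) + 1.9 * (0.5000, -0.8660) = (0.0000 + 0.9500, 0.0000 + -1.6454) = (0.9500, -1.6454)
link 1: phi[1] = -60 + -70 = -130 deg
  cos(-130 deg) = -0.6428, sin(-130 deg) = -0.7660
  joint[2] = (0.9500, -1.6454) + 5.8 * (-0.6428, -0.7660) = (0.9500 + -3.7282, -1.6454 + -4.4431) = (-2.7782, -6.0885)
link 2: phi[2] = -60 + -70 + 65 = -65 deg
  cos(-65 deg) = 0.4226, sin(-65 deg) = -0.9063
  joint[3] = (-2.7782, -6.0885) + 5.7 * (0.4226, -0.9063) = (-2.7782 + 2.4089, -6.0885 + -5.1660) = (-0.3692, -11.2545)
link 3: phi[3] = -60 + -70 + 65 + -80 = -145 deg
  cos(-145 deg) = -0.8192, sin(-145 deg) = -0.5736
  joint[4] = (-0.3692, -11.2545) + 2.1 * (-0.8192, -0.5736) = (-0.3692 + -1.7202, -11.2545 + -1.2045) = (-2.0895, -12.4590)
End effector: (-2.0895, -12.4590)

Answer: -2.0895 -12.4590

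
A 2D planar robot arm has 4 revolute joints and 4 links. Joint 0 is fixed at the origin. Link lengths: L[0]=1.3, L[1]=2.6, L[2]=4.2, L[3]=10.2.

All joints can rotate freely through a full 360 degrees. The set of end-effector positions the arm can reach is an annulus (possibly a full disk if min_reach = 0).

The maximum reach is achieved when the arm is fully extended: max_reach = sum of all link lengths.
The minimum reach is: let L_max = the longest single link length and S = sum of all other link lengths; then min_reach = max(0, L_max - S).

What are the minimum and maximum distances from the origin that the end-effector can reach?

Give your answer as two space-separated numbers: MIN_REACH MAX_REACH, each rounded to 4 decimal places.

Answer: 2.1000 18.3000

Derivation:
Link lengths: [1.3, 2.6, 4.2, 10.2]
max_reach = 1.3 + 2.6 + 4.2 + 10.2 = 18.3
L_max = max([1.3, 2.6, 4.2, 10.2]) = 10.2
S (sum of others) = 18.3 - 10.2 = 8.1
min_reach = max(0, 10.2 - 8.1) = max(0, 2.1) = 2.1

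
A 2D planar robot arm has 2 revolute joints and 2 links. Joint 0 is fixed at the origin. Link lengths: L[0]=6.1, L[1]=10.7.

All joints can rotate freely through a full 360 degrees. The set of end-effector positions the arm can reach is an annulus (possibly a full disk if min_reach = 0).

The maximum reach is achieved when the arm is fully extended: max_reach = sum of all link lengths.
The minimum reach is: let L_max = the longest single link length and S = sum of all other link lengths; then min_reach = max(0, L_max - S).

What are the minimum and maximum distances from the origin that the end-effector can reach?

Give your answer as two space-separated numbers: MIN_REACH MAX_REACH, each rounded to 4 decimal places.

Answer: 4.6000 16.8000

Derivation:
Link lengths: [6.1, 10.7]
max_reach = 6.1 + 10.7 = 16.8
L_max = max([6.1, 10.7]) = 10.7
S (sum of others) = 16.8 - 10.7 = 6.1
min_reach = max(0, 10.7 - 6.1) = max(0, 4.6) = 4.6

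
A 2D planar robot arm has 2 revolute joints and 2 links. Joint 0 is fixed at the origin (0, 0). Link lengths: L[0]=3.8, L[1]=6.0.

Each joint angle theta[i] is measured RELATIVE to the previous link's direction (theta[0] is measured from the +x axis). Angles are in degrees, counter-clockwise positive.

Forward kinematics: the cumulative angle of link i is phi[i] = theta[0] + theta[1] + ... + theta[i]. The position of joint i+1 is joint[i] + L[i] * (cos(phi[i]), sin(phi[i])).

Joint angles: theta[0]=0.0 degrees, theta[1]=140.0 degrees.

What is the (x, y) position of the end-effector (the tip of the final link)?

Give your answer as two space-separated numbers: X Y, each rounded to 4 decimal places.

Answer: -0.7963 3.8567

Derivation:
joint[0] = (0.0000, 0.0000)  (base)
link 0: phi[0] = 0 = 0 deg
  cos(0 deg) = 1.0000, sin(0 deg) = 0.0000
  joint[1] = (0.0000, 0.0000) + 3.8 * (1.0000, 0.0000) = (0.0000 + 3.8000, 0.0000 + 0.0000) = (3.8000, 0.0000)
link 1: phi[1] = 0 + 140 = 140 deg
  cos(140 deg) = -0.7660, sin(140 deg) = 0.6428
  joint[2] = (3.8000, 0.0000) + 6 * (-0.7660, 0.6428) = (3.8000 + -4.5963, 0.0000 + 3.8567) = (-0.7963, 3.8567)
End effector: (-0.7963, 3.8567)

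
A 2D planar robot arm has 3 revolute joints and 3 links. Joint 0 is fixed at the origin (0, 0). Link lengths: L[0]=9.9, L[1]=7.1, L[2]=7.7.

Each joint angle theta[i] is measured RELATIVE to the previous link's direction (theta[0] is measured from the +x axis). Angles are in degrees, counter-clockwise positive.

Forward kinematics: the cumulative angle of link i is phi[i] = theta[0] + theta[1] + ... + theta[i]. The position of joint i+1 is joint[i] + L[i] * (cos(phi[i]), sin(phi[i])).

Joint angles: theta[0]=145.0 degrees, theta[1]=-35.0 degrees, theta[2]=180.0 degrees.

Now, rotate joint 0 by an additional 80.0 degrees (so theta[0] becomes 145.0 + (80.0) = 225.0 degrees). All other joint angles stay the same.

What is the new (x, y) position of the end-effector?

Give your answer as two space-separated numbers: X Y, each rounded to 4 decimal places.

Answer: -6.4095 -6.8962

Derivation:
joint[0] = (0.0000, 0.0000)  (base)
link 0: phi[0] = 225 = 225 deg
  cos(225 deg) = -0.7071, sin(225 deg) = -0.7071
  joint[1] = (0.0000, 0.0000) + 9.9 * (-0.7071, -0.7071) = (0.0000 + -7.0004, 0.0000 + -7.0004) = (-7.0004, -7.0004)
link 1: phi[1] = 225 + -35 = 190 deg
  cos(190 deg) = -0.9848, sin(190 deg) = -0.1736
  joint[2] = (-7.0004, -7.0004) + 7.1 * (-0.9848, -0.1736) = (-7.0004 + -6.9921, -7.0004 + -1.2329) = (-13.9925, -8.2333)
link 2: phi[2] = 225 + -35 + 180 = 370 deg
  cos(370 deg) = 0.9848, sin(370 deg) = 0.1736
  joint[3] = (-13.9925, -8.2333) + 7.7 * (0.9848, 0.1736) = (-13.9925 + 7.5830, -8.2333 + 1.3371) = (-6.4095, -6.8962)
End effector: (-6.4095, -6.8962)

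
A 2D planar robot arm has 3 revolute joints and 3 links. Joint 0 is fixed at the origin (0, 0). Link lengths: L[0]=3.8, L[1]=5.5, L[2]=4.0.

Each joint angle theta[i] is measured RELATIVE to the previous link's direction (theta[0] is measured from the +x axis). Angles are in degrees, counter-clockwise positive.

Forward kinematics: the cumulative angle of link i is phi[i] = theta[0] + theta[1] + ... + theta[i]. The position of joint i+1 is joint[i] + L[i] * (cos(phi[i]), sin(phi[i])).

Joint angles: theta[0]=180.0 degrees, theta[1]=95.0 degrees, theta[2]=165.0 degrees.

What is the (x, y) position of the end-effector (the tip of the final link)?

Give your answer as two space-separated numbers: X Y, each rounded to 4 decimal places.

Answer: -2.6261 -1.5398

Derivation:
joint[0] = (0.0000, 0.0000)  (base)
link 0: phi[0] = 180 = 180 deg
  cos(180 deg) = -1.0000, sin(180 deg) = 0.0000
  joint[1] = (0.0000, 0.0000) + 3.8 * (-1.0000, 0.0000) = (0.0000 + -3.8000, 0.0000 + 0.0000) = (-3.8000, 0.0000)
link 1: phi[1] = 180 + 95 = 275 deg
  cos(275 deg) = 0.0872, sin(275 deg) = -0.9962
  joint[2] = (-3.8000, 0.0000) + 5.5 * (0.0872, -0.9962) = (-3.8000 + 0.4794, 0.0000 + -5.4791) = (-3.3206, -5.4791)
link 2: phi[2] = 180 + 95 + 165 = 440 deg
  cos(440 deg) = 0.1736, sin(440 deg) = 0.9848
  joint[3] = (-3.3206, -5.4791) + 4 * (0.1736, 0.9848) = (-3.3206 + 0.6946, -5.4791 + 3.9392) = (-2.6261, -1.5398)
End effector: (-2.6261, -1.5398)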